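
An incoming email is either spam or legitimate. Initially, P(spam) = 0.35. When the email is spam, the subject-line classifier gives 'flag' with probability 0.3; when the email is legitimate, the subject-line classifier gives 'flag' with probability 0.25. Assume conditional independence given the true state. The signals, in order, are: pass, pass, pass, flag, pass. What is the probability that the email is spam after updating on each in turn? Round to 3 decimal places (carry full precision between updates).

After 'pass': P(spam) = 0.7·0.3500 / (0.7·0.3500 + 0.75·0.6500) ≈ 0.3345
After 'pass': P(spam) = 0.7·0.3345 / (0.7·0.3345 + 0.75·0.6655) ≈ 0.3193
After 'pass': P(spam) = 0.7·0.3193 / (0.7·0.3193 + 0.75·0.6807) ≈ 0.3045
After 'flag': P(spam) = 0.3·0.3045 / (0.3·0.3045 + 0.25·0.6955) ≈ 0.3444
After 'pass': P(spam) = 0.7·0.3444 / (0.7·0.3444 + 0.75·0.6556) ≈ 0.3290

0.329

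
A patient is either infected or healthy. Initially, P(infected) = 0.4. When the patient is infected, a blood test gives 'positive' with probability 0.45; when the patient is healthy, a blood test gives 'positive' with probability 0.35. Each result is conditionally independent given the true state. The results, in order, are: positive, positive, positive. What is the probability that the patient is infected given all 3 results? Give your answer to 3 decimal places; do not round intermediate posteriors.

Apply Bayes' rule sequentially, carrying P(infected) forward.
After 'positive': P(infected) = 0.45·0.4000 / (0.45·0.4000 + 0.35·0.6000) ≈ 0.4615
After 'positive': P(infected) = 0.45·0.4615 / (0.45·0.4615 + 0.35·0.5385) ≈ 0.5243
After 'positive': P(infected) = 0.45·0.5243 / (0.45·0.5243 + 0.35·0.4757) ≈ 0.5862

0.586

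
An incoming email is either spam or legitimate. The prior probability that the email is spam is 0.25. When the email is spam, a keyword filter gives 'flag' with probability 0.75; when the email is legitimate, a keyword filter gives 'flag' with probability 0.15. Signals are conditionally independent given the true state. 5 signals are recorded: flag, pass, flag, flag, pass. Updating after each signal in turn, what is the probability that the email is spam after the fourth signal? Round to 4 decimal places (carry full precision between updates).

Each posterior becomes the prior for the next update.
After 'flag': P(spam) = 0.75·0.2500 / (0.75·0.2500 + 0.15·0.7500) ≈ 0.6250
After 'pass': P(spam) = 0.25·0.6250 / (0.25·0.6250 + 0.85·0.3750) ≈ 0.3289
After 'flag': P(spam) = 0.75·0.3289 / (0.75·0.3289 + 0.15·0.6711) ≈ 0.7102
After 'flag': P(spam) = 0.75·0.7102 / (0.75·0.7102 + 0.15·0.2898) ≈ 0.9246

0.9246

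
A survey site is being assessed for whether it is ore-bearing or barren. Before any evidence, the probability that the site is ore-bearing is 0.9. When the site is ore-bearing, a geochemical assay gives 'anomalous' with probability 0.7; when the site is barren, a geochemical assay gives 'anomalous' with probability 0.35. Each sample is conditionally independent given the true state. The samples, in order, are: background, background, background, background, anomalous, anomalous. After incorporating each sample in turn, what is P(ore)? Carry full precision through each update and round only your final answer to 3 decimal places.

After 'background': P(ore) = 0.3·0.9000 / (0.3·0.9000 + 0.65·0.1000) ≈ 0.8060
After 'background': P(ore) = 0.3·0.8060 / (0.3·0.8060 + 0.65·0.1940) ≈ 0.6572
After 'background': P(ore) = 0.3·0.6572 / (0.3·0.6572 + 0.65·0.3428) ≈ 0.4695
After 'background': P(ore) = 0.3·0.4695 / (0.3·0.4695 + 0.65·0.5305) ≈ 0.2900
After 'anomalous': P(ore) = 0.7·0.2900 / (0.7·0.2900 + 0.35·0.7100) ≈ 0.4496
After 'anomalous': P(ore) = 0.7·0.4496 / (0.7·0.4496 + 0.35·0.5504) ≈ 0.6203

0.620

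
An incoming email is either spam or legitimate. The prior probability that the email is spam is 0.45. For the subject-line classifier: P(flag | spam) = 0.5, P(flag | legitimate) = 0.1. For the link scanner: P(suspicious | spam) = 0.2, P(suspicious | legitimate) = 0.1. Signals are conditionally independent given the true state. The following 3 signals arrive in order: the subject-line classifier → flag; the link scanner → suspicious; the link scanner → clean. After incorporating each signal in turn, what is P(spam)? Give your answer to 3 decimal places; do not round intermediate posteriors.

0.879

Each posterior becomes the prior for the next update.
After the subject-line classifier='flag': P(spam) = 0.5·0.4500 / (0.5·0.4500 + 0.1·0.5500) ≈ 0.8036
After the link scanner='suspicious': P(spam) = 0.2·0.8036 / (0.2·0.8036 + 0.1·0.1964) ≈ 0.8911
After the link scanner='clean': P(spam) = 0.8·0.8911 / (0.8·0.8911 + 0.9·0.1089) ≈ 0.8791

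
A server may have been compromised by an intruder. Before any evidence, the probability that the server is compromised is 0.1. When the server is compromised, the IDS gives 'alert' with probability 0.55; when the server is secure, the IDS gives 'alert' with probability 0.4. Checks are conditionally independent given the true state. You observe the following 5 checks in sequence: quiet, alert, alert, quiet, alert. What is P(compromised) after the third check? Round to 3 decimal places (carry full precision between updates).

Each posterior becomes the prior for the next update.
After 'quiet': P(compromised) = 0.45·0.1000 / (0.45·0.1000 + 0.6·0.9000) ≈ 0.0769
After 'alert': P(compromised) = 0.55·0.0769 / (0.55·0.0769 + 0.4·0.9231) ≈ 0.1028
After 'alert': P(compromised) = 0.55·0.1028 / (0.55·0.1028 + 0.4·0.8972) ≈ 0.1361

0.136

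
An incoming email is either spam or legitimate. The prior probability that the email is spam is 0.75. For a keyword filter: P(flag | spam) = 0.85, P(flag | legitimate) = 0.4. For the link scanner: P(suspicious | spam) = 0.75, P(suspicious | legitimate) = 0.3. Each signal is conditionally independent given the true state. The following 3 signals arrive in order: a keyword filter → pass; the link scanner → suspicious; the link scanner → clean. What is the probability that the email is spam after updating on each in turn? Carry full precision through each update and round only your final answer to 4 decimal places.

After a keyword filter='pass': P(spam) = 0.15·0.7500 / (0.15·0.7500 + 0.6·0.2500) ≈ 0.4286
After the link scanner='suspicious': P(spam) = 0.75·0.4286 / (0.75·0.4286 + 0.3·0.5714) ≈ 0.6522
After the link scanner='clean': P(spam) = 0.25·0.6522 / (0.25·0.6522 + 0.7·0.3478) ≈ 0.4011

0.4011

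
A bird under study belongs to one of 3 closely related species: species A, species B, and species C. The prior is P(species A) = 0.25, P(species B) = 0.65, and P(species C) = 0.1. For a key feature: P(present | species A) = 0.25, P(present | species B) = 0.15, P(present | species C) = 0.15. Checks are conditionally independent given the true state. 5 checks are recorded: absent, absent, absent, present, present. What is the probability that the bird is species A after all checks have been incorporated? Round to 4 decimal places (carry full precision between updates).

0.3888

Each posterior becomes the prior for the next update.
After 'absent': normaliser = 0.75·0.2500 + 0.85·0.6500 + 0.85·0.1000; P(species A) ≈ 0.2273, P(species B) ≈ 0.6697, P(species C) ≈ 0.1030
After 'absent': normaliser = 0.75·0.2273 + 0.85·0.6697 + 0.85·0.1030; P(species A) ≈ 0.2060, P(species B) ≈ 0.6881, P(species C) ≈ 0.1059
After 'absent': normaliser = 0.75·0.2060 + 0.85·0.6881 + 0.85·0.1059; P(species A) ≈ 0.1863, P(species B) ≈ 0.7052, P(species C) ≈ 0.1085
After 'present': normaliser = 0.25·0.1863 + 0.15·0.7052 + 0.15·0.1085; P(species A) ≈ 0.2762, P(species B) ≈ 0.6273, P(species C) ≈ 0.0965
After 'present': normaliser = 0.25·0.2762 + 0.15·0.6273 + 0.15·0.0965; P(species A) ≈ 0.3888, P(species B) ≈ 0.5297, P(species C) ≈ 0.0815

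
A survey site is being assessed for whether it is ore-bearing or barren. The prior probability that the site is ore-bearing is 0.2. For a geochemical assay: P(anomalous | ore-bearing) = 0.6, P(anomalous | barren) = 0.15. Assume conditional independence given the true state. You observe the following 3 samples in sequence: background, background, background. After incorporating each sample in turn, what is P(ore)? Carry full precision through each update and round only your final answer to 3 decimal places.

0.025

After 'background': P(ore) = 0.4·0.2000 / (0.4·0.2000 + 0.85·0.8000) ≈ 0.1053
After 'background': P(ore) = 0.4·0.1053 / (0.4·0.1053 + 0.85·0.8947) ≈ 0.0525
After 'background': P(ore) = 0.4·0.0525 / (0.4·0.0525 + 0.85·0.9475) ≈ 0.0254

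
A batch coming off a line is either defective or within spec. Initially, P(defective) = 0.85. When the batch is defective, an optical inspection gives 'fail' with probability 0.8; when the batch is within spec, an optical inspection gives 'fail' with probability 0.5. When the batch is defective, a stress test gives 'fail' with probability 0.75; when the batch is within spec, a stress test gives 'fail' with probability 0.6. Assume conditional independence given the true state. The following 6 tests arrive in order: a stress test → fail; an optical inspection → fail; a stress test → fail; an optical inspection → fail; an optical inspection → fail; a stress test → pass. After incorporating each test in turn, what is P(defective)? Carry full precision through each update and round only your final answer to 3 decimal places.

After a stress test='fail': P(defective) = 0.75·0.8500 / (0.75·0.8500 + 0.6·0.1500) ≈ 0.8763
After an optical inspection='fail': P(defective) = 0.8·0.8763 / (0.8·0.8763 + 0.5·0.1237) ≈ 0.9189
After a stress test='fail': P(defective) = 0.75·0.9189 / (0.75·0.9189 + 0.6·0.0811) ≈ 0.9341
After an optical inspection='fail': P(defective) = 0.8·0.9341 / (0.8·0.9341 + 0.5·0.0659) ≈ 0.9577
After an optical inspection='fail': P(defective) = 0.8·0.9577 / (0.8·0.9577 + 0.5·0.0423) ≈ 0.9732
After a stress test='pass': P(defective) = 0.25·0.9732 / (0.25·0.9732 + 0.4·0.0268) ≈ 0.9577

0.958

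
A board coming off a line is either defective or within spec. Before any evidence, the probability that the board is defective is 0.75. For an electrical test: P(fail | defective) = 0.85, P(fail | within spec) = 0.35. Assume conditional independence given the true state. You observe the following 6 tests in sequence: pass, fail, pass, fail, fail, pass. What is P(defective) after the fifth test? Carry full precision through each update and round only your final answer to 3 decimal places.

After 'pass': P(defective) = 0.15·0.7500 / (0.15·0.7500 + 0.65·0.2500) ≈ 0.4091
After 'fail': P(defective) = 0.85·0.4091 / (0.85·0.4091 + 0.35·0.5909) ≈ 0.6270
After 'pass': P(defective) = 0.15·0.6270 / (0.15·0.6270 + 0.65·0.3730) ≈ 0.2795
After 'fail': P(defective) = 0.85·0.2795 / (0.85·0.2795 + 0.35·0.7205) ≈ 0.4851
After 'fail': P(defective) = 0.85·0.4851 / (0.85·0.4851 + 0.35·0.5149) ≈ 0.6959

0.696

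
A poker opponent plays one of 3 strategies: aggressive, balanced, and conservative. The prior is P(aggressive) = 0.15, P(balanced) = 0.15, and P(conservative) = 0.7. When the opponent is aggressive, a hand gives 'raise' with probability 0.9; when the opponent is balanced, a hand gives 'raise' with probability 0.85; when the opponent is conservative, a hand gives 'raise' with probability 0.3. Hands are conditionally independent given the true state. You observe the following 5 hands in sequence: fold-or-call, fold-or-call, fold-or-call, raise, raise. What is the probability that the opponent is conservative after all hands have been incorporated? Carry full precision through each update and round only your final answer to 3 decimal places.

0.978

After 'fold-or-call': normaliser = 0.1·0.1500 + 0.15·0.1500 + 0.7·0.7000; P(aggressive) ≈ 0.0284, P(balanced) ≈ 0.0427, P(conservative) ≈ 0.9289
After 'fold-or-call': normaliser = 0.1·0.0284 + 0.15·0.0427 + 0.7·0.9289; P(aggressive) ≈ 0.0043, P(balanced) ≈ 0.0097, P(conservative) ≈ 0.9860
After 'fold-or-call': normaliser = 0.1·0.0043 + 0.15·0.0097 + 0.7·0.9860; P(aggressive) ≈ 0.0006, P(balanced) ≈ 0.0021, P(conservative) ≈ 0.9973
After 'raise': normaliser = 0.9·0.0006 + 0.85·0.0021 + 0.3·0.9973; P(aggressive) ≈ 0.0019, P(balanced) ≈ 0.0059, P(conservative) ≈ 0.9922
After 'raise': normaliser = 0.9·0.0019 + 0.85·0.0059 + 0.3·0.9922; P(aggressive) ≈ 0.0055, P(balanced) ≈ 0.0166, P(conservative) ≈ 0.9779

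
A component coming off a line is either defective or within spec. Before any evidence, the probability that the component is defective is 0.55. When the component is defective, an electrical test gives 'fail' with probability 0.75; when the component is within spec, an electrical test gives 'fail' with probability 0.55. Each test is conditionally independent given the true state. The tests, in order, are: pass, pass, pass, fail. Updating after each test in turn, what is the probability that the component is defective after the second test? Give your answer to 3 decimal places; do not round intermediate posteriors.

0.274

After 'pass': P(defective) = 0.25·0.5500 / (0.25·0.5500 + 0.45·0.4500) ≈ 0.4044
After 'pass': P(defective) = 0.25·0.4044 / (0.25·0.4044 + 0.45·0.5956) ≈ 0.2739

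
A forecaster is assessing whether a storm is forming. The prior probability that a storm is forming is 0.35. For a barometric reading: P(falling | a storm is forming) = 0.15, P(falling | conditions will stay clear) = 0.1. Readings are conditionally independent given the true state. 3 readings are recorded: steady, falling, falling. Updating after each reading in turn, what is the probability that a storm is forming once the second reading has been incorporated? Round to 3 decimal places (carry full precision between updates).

After 'steady': P(storm) = 0.85·0.3500 / (0.85·0.3500 + 0.9·0.6500) ≈ 0.3371
After 'falling': P(storm) = 0.15·0.3371 / (0.15·0.3371 + 0.1·0.6629) ≈ 0.4327

0.433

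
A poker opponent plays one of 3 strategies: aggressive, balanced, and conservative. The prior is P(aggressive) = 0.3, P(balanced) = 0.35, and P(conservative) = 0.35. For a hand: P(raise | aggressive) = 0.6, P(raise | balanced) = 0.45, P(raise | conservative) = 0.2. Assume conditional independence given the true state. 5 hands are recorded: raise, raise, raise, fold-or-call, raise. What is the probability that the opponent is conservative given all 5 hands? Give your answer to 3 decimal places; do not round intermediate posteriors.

0.019

Apply Bayes' rule sequentially, carrying P(conservative) forward.
After 'raise': normaliser = 0.6·0.3000 + 0.45·0.3500 + 0.2·0.3500; P(aggressive) ≈ 0.4417, P(balanced) ≈ 0.3865, P(conservative) ≈ 0.1718
After 'raise': normaliser = 0.6·0.4417 + 0.45·0.3865 + 0.2·0.1718; P(aggressive) ≈ 0.5599, P(balanced) ≈ 0.3675, P(conservative) ≈ 0.0726
After 'raise': normaliser = 0.6·0.5599 + 0.45·0.3675 + 0.2·0.0726; P(aggressive) ≈ 0.6513, P(balanced) ≈ 0.3206, P(conservative) ≈ 0.0281
After 'fold-or-call': normaliser = 0.4·0.6513 + 0.55·0.3206 + 0.8·0.0281; P(aggressive) ≈ 0.5672, P(balanced) ≈ 0.3838, P(conservative) ≈ 0.0490
After 'raise': normaliser = 0.6·0.5672 + 0.45·0.3838 + 0.2·0.0490; P(aggressive) ≈ 0.6509, P(balanced) ≈ 0.3304, P(conservative) ≈ 0.0187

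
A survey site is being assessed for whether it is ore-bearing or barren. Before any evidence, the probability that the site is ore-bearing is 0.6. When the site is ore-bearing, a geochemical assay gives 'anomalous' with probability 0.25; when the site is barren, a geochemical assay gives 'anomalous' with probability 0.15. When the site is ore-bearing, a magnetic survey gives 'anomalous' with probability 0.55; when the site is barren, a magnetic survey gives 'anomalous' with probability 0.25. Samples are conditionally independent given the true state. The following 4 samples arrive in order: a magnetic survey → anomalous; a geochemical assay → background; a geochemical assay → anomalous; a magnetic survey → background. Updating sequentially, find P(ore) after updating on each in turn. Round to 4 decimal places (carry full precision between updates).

After a magnetic survey='anomalous': P(ore) = 0.55·0.6000 / (0.55·0.6000 + 0.25·0.4000) ≈ 0.7674
After a geochemical assay='background': P(ore) = 0.75·0.7674 / (0.75·0.7674 + 0.85·0.2326) ≈ 0.7444
After a geochemical assay='anomalous': P(ore) = 0.25·0.7444 / (0.25·0.7444 + 0.15·0.2556) ≈ 0.8291
After a magnetic survey='background': P(ore) = 0.45·0.8291 / (0.45·0.8291 + 0.75·0.1709) ≈ 0.7444

0.7444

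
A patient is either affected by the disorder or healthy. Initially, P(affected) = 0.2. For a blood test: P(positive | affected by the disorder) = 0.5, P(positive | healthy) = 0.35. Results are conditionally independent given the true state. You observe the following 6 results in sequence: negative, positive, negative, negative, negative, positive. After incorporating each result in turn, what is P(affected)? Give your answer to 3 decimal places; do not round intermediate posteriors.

0.152

After 'negative': P(affected) = 0.5·0.2000 / (0.5·0.2000 + 0.65·0.8000) ≈ 0.1613
After 'positive': P(affected) = 0.5·0.1613 / (0.5·0.1613 + 0.35·0.8387) ≈ 0.2155
After 'negative': P(affected) = 0.5·0.2155 / (0.5·0.2155 + 0.65·0.7845) ≈ 0.1745
After 'negative': P(affected) = 0.5·0.1745 / (0.5·0.1745 + 0.65·0.8255) ≈ 0.1398
After 'negative': P(affected) = 0.5·0.1398 / (0.5·0.1398 + 0.65·0.8602) ≈ 0.1111
After 'positive': P(affected) = 0.5·0.1111 / (0.5·0.1111 + 0.35·0.8889) ≈ 0.1516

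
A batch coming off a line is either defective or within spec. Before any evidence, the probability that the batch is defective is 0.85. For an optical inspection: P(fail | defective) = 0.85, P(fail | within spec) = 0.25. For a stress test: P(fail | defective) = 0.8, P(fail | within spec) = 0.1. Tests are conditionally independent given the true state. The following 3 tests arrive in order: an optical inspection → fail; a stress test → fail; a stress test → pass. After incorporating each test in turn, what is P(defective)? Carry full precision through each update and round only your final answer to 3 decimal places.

0.972

After an optical inspection='fail': P(defective) = 0.85·0.8500 / (0.85·0.8500 + 0.25·0.1500) ≈ 0.9507
After a stress test='fail': P(defective) = 0.8·0.9507 / (0.8·0.9507 + 0.1·0.0493) ≈ 0.9936
After a stress test='pass': P(defective) = 0.2·0.9936 / (0.2·0.9936 + 0.9·0.0064) ≈ 0.9716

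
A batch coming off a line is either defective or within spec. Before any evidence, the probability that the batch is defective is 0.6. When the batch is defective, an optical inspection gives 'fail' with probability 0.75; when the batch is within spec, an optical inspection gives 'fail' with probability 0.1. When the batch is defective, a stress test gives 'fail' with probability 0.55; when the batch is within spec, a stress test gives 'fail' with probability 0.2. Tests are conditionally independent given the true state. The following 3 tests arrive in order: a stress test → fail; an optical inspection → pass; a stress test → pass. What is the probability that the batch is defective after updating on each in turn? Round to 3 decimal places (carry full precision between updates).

0.392

After a stress test='fail': P(defective) = 0.55·0.6000 / (0.55·0.6000 + 0.2·0.4000) ≈ 0.8049
After an optical inspection='pass': P(defective) = 0.25·0.8049 / (0.25·0.8049 + 0.9·0.1951) ≈ 0.5340
After a stress test='pass': P(defective) = 0.45·0.5340 / (0.45·0.5340 + 0.8·0.4660) ≈ 0.3919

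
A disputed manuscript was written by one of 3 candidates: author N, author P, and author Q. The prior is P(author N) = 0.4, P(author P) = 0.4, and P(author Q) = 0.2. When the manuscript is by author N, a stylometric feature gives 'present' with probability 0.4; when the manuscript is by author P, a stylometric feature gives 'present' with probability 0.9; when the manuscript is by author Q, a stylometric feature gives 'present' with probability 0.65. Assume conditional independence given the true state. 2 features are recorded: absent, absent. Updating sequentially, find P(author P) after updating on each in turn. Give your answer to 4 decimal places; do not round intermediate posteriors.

0.0232

After 'absent': normaliser = 0.6·0.4000 + 0.1·0.4000 + 0.35·0.2000; P(author N) ≈ 0.6857, P(author P) ≈ 0.1143, P(author Q) ≈ 0.2000
After 'absent': normaliser = 0.6·0.6857 + 0.1·0.1143 + 0.35·0.2000; P(author N) ≈ 0.8348, P(author P) ≈ 0.0232, P(author Q) ≈ 0.1420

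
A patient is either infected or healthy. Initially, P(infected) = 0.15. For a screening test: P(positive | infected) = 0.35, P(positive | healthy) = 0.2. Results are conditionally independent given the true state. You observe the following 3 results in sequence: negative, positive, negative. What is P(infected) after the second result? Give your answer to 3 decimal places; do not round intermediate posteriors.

0.201

Apply Bayes' rule sequentially, carrying P(infected) forward.
After 'negative': P(infected) = 0.65·0.1500 / (0.65·0.1500 + 0.8·0.8500) ≈ 0.1254
After 'positive': P(infected) = 0.35·0.1254 / (0.35·0.1254 + 0.2·0.8746) ≈ 0.2006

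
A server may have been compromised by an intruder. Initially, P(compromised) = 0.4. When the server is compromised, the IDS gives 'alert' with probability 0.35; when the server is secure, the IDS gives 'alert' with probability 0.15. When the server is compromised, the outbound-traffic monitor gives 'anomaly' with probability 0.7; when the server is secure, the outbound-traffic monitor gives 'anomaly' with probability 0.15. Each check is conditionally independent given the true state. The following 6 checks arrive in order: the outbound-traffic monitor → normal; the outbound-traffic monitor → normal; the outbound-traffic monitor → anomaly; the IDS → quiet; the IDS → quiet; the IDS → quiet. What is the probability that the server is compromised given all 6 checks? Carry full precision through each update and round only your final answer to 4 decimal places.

0.1477

After the outbound-traffic monitor='normal': P(compromised) = 0.3·0.4000 / (0.3·0.4000 + 0.85·0.6000) ≈ 0.1905
After the outbound-traffic monitor='normal': P(compromised) = 0.3·0.1905 / (0.3·0.1905 + 0.85·0.8095) ≈ 0.0767
After the outbound-traffic monitor='anomaly': P(compromised) = 0.7·0.0767 / (0.7·0.0767 + 0.15·0.9233) ≈ 0.2793
After the IDS='quiet': P(compromised) = 0.65·0.2793 / (0.65·0.2793 + 0.85·0.7207) ≈ 0.2286
After the IDS='quiet': P(compromised) = 0.65·0.2286 / (0.65·0.2286 + 0.85·0.7714) ≈ 0.1848
After the IDS='quiet': P(compromised) = 0.65·0.1848 / (0.65·0.1848 + 0.85·0.8152) ≈ 0.1477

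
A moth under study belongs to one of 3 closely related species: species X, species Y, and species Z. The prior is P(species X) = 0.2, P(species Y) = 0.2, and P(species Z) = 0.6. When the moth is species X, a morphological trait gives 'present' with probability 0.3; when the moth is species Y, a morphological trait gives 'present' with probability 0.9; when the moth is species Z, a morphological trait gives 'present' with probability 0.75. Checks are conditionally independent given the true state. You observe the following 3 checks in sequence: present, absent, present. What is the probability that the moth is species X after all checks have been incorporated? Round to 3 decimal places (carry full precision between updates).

0.111

After 'present': normaliser = 0.3·0.2000 + 0.9·0.2000 + 0.75·0.6000; P(species X) ≈ 0.0870, P(species Y) ≈ 0.2609, P(species Z) ≈ 0.6522
After 'absent': normaliser = 0.7·0.0870 + 0.1·0.2609 + 0.25·0.6522; P(species X) ≈ 0.2435, P(species Y) ≈ 0.1043, P(species Z) ≈ 0.6522
After 'present': normaliser = 0.3·0.2435 + 0.9·0.1043 + 0.75·0.6522; P(species X) ≈ 0.1113, P(species Y) ≈ 0.1431, P(species Z) ≈ 0.7455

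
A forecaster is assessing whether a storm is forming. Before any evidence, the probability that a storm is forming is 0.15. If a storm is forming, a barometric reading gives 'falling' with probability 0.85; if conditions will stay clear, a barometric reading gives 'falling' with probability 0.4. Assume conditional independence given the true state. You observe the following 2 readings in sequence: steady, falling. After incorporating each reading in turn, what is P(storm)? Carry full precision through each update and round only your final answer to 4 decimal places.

0.0857

After 'steady': P(storm) = 0.15·0.1500 / (0.15·0.1500 + 0.6·0.8500) ≈ 0.0423
After 'falling': P(storm) = 0.85·0.0423 / (0.85·0.0423 + 0.4·0.9577) ≈ 0.0857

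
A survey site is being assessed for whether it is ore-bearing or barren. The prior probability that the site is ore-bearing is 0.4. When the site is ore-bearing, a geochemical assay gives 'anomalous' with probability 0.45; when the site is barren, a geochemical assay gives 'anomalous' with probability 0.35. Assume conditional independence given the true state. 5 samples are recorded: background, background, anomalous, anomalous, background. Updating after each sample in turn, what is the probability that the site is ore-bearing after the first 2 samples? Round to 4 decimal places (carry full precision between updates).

Each posterior becomes the prior for the next update.
After 'background': P(ore) = 0.55·0.4000 / (0.55·0.4000 + 0.65·0.6000) ≈ 0.3607
After 'background': P(ore) = 0.55·0.3607 / (0.55·0.3607 + 0.65·0.6393) ≈ 0.3231

0.3231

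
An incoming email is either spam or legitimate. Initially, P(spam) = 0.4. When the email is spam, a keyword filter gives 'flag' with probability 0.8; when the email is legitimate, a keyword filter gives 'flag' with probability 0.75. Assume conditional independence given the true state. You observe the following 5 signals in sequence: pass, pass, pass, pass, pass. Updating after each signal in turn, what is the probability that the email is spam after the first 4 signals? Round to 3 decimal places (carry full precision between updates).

After 'pass': P(spam) = 0.2·0.4000 / (0.2·0.4000 + 0.25·0.6000) ≈ 0.3478
After 'pass': P(spam) = 0.2·0.3478 / (0.2·0.3478 + 0.25·0.6522) ≈ 0.2991
After 'pass': P(spam) = 0.2·0.2991 / (0.2·0.2991 + 0.25·0.7009) ≈ 0.2545
After 'pass': P(spam) = 0.2·0.2545 / (0.2·0.2545 + 0.25·0.7455) ≈ 0.2145

0.214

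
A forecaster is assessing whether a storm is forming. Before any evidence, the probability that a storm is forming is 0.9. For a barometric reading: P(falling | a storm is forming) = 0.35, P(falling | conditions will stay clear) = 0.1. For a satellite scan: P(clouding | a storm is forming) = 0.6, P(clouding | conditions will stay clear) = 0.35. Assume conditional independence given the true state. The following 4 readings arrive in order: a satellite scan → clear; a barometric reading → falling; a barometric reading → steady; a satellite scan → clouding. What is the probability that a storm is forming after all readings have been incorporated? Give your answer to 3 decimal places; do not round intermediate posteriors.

0.960

After a satellite scan='clear': P(storm) = 0.4·0.9000 / (0.4·0.9000 + 0.65·0.1000) ≈ 0.8471
After a barometric reading='falling': P(storm) = 0.35·0.8471 / (0.35·0.8471 + 0.1·0.1529) ≈ 0.9509
After a barometric reading='steady': P(storm) = 0.65·0.9509 / (0.65·0.9509 + 0.9·0.0491) ≈ 0.9333
After a satellite scan='clouding': P(storm) = 0.6·0.9333 / (0.6·0.9333 + 0.35·0.0667) ≈ 0.9600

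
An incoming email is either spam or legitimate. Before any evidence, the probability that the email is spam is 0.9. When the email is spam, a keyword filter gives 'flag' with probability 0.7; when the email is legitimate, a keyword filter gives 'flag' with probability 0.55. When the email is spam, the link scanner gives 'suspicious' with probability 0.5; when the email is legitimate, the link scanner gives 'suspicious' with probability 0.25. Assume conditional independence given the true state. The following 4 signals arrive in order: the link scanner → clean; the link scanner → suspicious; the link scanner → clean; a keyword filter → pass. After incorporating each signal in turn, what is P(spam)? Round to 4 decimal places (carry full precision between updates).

0.8421

After the link scanner='clean': P(spam) = 0.5·0.9000 / (0.5·0.9000 + 0.75·0.1000) ≈ 0.8571
After the link scanner='suspicious': P(spam) = 0.5·0.8571 / (0.5·0.8571 + 0.25·0.1429) ≈ 0.9231
After the link scanner='clean': P(spam) = 0.5·0.9231 / (0.5·0.9231 + 0.75·0.0769) ≈ 0.8889
After a keyword filter='pass': P(spam) = 0.3·0.8889 / (0.3·0.8889 + 0.45·0.1111) ≈ 0.8421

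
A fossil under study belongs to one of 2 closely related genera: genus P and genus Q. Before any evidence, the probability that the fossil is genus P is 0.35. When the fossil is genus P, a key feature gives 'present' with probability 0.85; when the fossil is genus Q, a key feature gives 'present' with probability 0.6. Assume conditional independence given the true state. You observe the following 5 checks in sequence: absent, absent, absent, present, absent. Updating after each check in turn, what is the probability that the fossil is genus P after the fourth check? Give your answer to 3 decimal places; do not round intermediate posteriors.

0.039

After 'absent': P(genus P) = 0.15·0.3500 / (0.15·0.3500 + 0.4·0.6500) ≈ 0.1680
After 'absent': P(genus P) = 0.15·0.1680 / (0.15·0.1680 + 0.4·0.8320) ≈ 0.0704
After 'absent': P(genus P) = 0.15·0.0704 / (0.15·0.0704 + 0.4·0.9296) ≈ 0.0276
After 'present': P(genus P) = 0.85·0.0276 / (0.85·0.0276 + 0.6·0.9724) ≈ 0.0387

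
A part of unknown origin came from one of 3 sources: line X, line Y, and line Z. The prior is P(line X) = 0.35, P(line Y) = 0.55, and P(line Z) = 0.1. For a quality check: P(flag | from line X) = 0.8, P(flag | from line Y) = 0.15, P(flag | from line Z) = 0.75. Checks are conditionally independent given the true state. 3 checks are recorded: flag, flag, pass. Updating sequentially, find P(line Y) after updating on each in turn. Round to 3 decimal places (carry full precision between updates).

0.152

After 'flag': normaliser = 0.8·0.3500 + 0.15·0.5500 + 0.75·0.1000; P(line X) ≈ 0.6400, P(line Y) ≈ 0.1886, P(line Z) ≈ 0.1714
After 'flag': normaliser = 0.8·0.6400 + 0.15·0.1886 + 0.75·0.1714; P(line X) ≈ 0.7655, P(line Y) ≈ 0.0423, P(line Z) ≈ 0.1922
After 'pass': normaliser = 0.2·0.7655 + 0.85·0.0423 + 0.25·0.1922; P(line X) ≈ 0.6457, P(line Y) ≈ 0.1516, P(line Z) ≈ 0.2027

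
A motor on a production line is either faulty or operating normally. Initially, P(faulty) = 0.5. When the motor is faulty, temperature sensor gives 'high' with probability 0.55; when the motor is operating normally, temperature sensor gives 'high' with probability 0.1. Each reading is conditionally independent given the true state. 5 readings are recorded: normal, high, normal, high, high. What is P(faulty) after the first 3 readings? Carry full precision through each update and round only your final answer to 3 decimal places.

0.579

After 'normal': P(faulty) = 0.45·0.5000 / (0.45·0.5000 + 0.9·0.5000) ≈ 0.3333
After 'high': P(faulty) = 0.55·0.3333 / (0.55·0.3333 + 0.1·0.6667) ≈ 0.7333
After 'normal': P(faulty) = 0.45·0.7333 / (0.45·0.7333 + 0.9·0.2667) ≈ 0.5789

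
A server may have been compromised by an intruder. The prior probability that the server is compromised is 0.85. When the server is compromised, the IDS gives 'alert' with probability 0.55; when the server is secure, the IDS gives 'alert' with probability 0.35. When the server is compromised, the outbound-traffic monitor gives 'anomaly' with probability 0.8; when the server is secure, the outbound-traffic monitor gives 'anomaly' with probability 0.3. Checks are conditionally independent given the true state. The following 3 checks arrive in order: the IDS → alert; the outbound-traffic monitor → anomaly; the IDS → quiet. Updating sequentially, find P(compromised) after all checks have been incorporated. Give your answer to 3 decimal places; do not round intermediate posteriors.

0.943

After the IDS='alert': P(compromised) = 0.55·0.8500 / (0.55·0.8500 + 0.35·0.1500) ≈ 0.8990
After the outbound-traffic monitor='anomaly': P(compromised) = 0.8·0.8990 / (0.8·0.8990 + 0.3·0.1010) ≈ 0.9596
After the IDS='quiet': P(compromised) = 0.45·0.9596 / (0.45·0.9596 + 0.65·0.0404) ≈ 0.9427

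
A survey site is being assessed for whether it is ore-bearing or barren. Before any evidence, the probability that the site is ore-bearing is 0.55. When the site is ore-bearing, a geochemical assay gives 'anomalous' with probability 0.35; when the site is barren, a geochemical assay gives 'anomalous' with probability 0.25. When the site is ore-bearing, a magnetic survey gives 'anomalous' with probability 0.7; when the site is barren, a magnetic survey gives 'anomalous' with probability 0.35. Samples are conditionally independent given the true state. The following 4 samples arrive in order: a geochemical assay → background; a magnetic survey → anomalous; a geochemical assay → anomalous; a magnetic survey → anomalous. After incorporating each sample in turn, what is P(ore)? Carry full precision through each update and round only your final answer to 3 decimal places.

0.856

After a geochemical assay='background': P(ore) = 0.65·0.5500 / (0.65·0.5500 + 0.75·0.4500) ≈ 0.5144
After a magnetic survey='anomalous': P(ore) = 0.7·0.5144 / (0.7·0.5144 + 0.35·0.4856) ≈ 0.6793
After a geochemical assay='anomalous': P(ore) = 0.35·0.6793 / (0.35·0.6793 + 0.25·0.3207) ≈ 0.7479
After a magnetic survey='anomalous': P(ore) = 0.7·0.7479 / (0.7·0.7479 + 0.35·0.2521) ≈ 0.8557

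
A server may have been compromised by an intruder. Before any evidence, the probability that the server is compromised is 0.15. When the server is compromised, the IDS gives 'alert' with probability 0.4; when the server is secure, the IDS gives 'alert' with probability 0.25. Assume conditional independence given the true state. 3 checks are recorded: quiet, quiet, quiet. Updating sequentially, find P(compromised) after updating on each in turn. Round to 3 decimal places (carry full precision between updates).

Apply Bayes' rule sequentially, carrying P(compromised) forward.
After 'quiet': P(compromised) = 0.6·0.1500 / (0.6·0.1500 + 0.75·0.8500) ≈ 0.1237
After 'quiet': P(compromised) = 0.6·0.1237 / (0.6·0.1237 + 0.75·0.8763) ≈ 0.1015
After 'quiet': P(compromised) = 0.6·0.1015 / (0.6·0.1015 + 0.75·0.8985) ≈ 0.0829

0.083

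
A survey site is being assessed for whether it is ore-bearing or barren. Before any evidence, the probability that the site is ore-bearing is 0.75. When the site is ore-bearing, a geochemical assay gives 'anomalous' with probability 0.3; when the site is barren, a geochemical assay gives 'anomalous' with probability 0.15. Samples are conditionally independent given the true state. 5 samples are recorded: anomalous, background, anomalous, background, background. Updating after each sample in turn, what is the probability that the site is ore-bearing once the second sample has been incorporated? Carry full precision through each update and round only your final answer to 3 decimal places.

After 'anomalous': P(ore) = 0.3·0.7500 / (0.3·0.7500 + 0.15·0.2500) ≈ 0.8571
After 'background': P(ore) = 0.7·0.8571 / (0.7·0.8571 + 0.85·0.1429) ≈ 0.8317

0.832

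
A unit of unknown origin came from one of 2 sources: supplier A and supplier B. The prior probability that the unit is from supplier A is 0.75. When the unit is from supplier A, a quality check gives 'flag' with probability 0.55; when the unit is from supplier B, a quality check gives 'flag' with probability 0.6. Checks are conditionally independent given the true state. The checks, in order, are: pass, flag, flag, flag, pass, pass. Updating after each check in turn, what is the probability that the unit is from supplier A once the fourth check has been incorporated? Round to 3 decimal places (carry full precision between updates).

0.722

After 'pass': P(supplier A) = 0.45·0.7500 / (0.45·0.7500 + 0.4·0.2500) ≈ 0.7714
After 'flag': P(supplier A) = 0.55·0.7714 / (0.55·0.7714 + 0.6·0.2286) ≈ 0.7557
After 'flag': P(supplier A) = 0.55·0.7557 / (0.55·0.7557 + 0.6·0.2443) ≈ 0.7393
After 'flag': P(supplier A) = 0.55·0.7393 / (0.55·0.7393 + 0.6·0.2607) ≈ 0.7222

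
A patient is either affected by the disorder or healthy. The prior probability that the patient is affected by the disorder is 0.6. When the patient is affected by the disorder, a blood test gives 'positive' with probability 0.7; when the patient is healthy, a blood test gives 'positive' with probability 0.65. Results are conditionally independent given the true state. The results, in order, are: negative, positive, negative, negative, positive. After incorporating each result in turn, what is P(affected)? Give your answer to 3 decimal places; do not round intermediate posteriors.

Each posterior becomes the prior for the next update.
After 'negative': P(affected) = 0.3·0.6000 / (0.3·0.6000 + 0.35·0.4000) ≈ 0.5625
After 'positive': P(affected) = 0.7·0.5625 / (0.7·0.5625 + 0.65·0.4375) ≈ 0.5806
After 'negative': P(affected) = 0.3·0.5806 / (0.3·0.5806 + 0.35·0.4194) ≈ 0.5427
After 'negative': P(affected) = 0.3·0.5427 / (0.3·0.5427 + 0.35·0.4573) ≈ 0.5043
After 'positive': P(affected) = 0.7·0.5043 / (0.7·0.5043 + 0.65·0.4957) ≈ 0.5228

0.523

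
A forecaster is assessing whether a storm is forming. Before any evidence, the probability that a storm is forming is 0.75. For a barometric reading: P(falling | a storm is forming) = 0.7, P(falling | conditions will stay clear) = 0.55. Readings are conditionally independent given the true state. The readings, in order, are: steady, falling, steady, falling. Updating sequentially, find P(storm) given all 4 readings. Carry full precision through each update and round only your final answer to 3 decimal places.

0.684

After 'steady': P(storm) = 0.3·0.7500 / (0.3·0.7500 + 0.45·0.2500) ≈ 0.6667
After 'falling': P(storm) = 0.7·0.6667 / (0.7·0.6667 + 0.55·0.3333) ≈ 0.7179
After 'steady': P(storm) = 0.3·0.7179 / (0.3·0.7179 + 0.45·0.2821) ≈ 0.6292
After 'falling': P(storm) = 0.7·0.6292 / (0.7·0.6292 + 0.55·0.3708) ≈ 0.6835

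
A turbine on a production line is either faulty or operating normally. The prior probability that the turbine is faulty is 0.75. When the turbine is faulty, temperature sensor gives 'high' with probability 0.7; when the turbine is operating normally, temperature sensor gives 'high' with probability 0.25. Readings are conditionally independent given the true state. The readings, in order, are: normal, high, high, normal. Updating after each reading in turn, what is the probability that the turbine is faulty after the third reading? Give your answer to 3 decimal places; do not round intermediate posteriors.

0.904

After 'normal': P(faulty) = 0.3·0.7500 / (0.3·0.7500 + 0.75·0.2500) ≈ 0.5455
After 'high': P(faulty) = 0.7·0.5455 / (0.7·0.5455 + 0.25·0.4545) ≈ 0.7706
After 'high': P(faulty) = 0.7·0.7706 / (0.7·0.7706 + 0.25·0.2294) ≈ 0.9039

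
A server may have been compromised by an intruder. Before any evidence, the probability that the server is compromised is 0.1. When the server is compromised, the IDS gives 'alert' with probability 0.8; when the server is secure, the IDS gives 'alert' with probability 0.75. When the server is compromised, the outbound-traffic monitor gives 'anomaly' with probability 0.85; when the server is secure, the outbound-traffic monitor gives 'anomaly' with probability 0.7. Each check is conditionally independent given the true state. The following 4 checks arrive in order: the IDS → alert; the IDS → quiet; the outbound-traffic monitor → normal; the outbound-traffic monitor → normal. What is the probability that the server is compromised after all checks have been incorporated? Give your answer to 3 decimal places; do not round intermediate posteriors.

0.023

Each posterior becomes the prior for the next update.
After the IDS='alert': P(compromised) = 0.8·0.1000 / (0.8·0.1000 + 0.75·0.9000) ≈ 0.1060
After the IDS='quiet': P(compromised) = 0.2·0.1060 / (0.2·0.1060 + 0.25·0.8940) ≈ 0.0866
After the outbound-traffic monitor='normal': P(compromised) = 0.15·0.0866 / (0.15·0.0866 + 0.3·0.9134) ≈ 0.0453
After the outbound-traffic monitor='normal': P(compromised) = 0.15·0.0453 / (0.15·0.0453 + 0.3·0.9547) ≈ 0.0232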